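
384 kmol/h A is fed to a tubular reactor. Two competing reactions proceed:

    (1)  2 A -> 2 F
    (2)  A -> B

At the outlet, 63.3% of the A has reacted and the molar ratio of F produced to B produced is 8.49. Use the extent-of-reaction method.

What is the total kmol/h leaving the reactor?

384 kmol/h

Conversion of A: A consumed = 0.633 × 384 = 243.1 kmol/h = 2ξ₁ + 1ξ₂.
Selectivity: 2ξ₁ / (1ξ₂) = 8.49 → ξ₁ = 4.245 ξ₂.
Substitute: (2·4.245 + 1) ξ₂ = 243.1 → ξ₂ = 25.61 kmol/h, ξ₁ = 108.7 kmol/h.
Outlet amounts (n = n₀ + Σ ν·ξ):
  A: 384 − 2(108.7) − 1(25.61) = 140.9
  F: 0 + 2(108.7) = 217.5
  B: 0 + 1(25.61) = 25.61
Total out = 140.9 + 217.5 + 25.61 = 384 kmol/h.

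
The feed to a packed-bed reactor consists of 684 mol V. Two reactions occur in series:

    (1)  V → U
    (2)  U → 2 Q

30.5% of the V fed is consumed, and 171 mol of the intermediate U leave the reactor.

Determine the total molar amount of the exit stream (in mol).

Conversion of V: V consumed = 1ξ₁ = 0.305 × 684 → ξ₁ = 208.6 mol.
U balance: n_U = 0 + 1ξ₁ − 1ξ₂ = 171 → ξ₂ = (1·208.6 − 171)/1 = 37.62 mol.
Outlet amounts (n = n₀ + Σ ν·ξ):
  V: 684 − 1(208.6) = 475.4
  U: 0 + 1(208.6) − 1(37.62) = 171
  Q: 0 + 2(37.62) = 75.24
Total out = 475.4 + 171 + 75.24 = 721.6 mol.

722 mol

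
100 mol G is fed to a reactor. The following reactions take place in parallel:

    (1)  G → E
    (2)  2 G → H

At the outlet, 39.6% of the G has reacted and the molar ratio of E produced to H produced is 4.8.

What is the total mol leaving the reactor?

94.2 mol

Conversion of G: G consumed = 0.396 × 100 = 39.6 mol = 1ξ₁ + 2ξ₂.
Selectivity: 1ξ₁ / (1ξ₂) = 4.8 → ξ₁ = 4.8 ξ₂.
Substitute: (1·4.8 + 2) ξ₂ = 39.6 → ξ₂ = 5.824 mol, ξ₁ = 27.95 mol.
Outlet amounts (n = n₀ + Σ ν·ξ):
  G: 100 − 1(27.95) − 2(5.824) = 60.4
  E: 0 + 1(27.95) = 27.95
  H: 0 + 1(5.824) = 5.824
Total out = 60.4 + 27.95 + 5.824 = 94.18 mol.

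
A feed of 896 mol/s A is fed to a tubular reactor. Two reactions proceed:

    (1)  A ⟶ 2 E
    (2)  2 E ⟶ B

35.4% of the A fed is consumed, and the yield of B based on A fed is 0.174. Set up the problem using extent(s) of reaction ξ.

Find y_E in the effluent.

0.305

Conversion of A: A consumed = 1ξ₁ = 0.354 × 896 → ξ₁ = 317.2 mol/s.
Yield of B: 1ξ₂ / 896 = 0.174 → ξ₂ = 155.9 mol/s.
Outlet amounts (n = n₀ + Σ ν·ξ):
  A: 896 − 1(317.2) = 578.8
  E: 0 + 2(317.2) − 2(155.9) = 322.6
  B: 0 + 1(155.9) = 155.9
Total out = 1057 mol/s; y_E = 322.6 / 1057 = 0.3051.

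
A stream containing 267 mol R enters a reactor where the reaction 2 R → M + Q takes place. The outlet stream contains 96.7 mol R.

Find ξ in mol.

ξ = 85.2 mol

For R: n = n₀ − 2ξ → 96.7 = 267 − 2ξ, giving ξ = 85.15 mol.
Outlet amounts (n = n₀ + ν ξ):
  R: 267 − 2(85.15) = 96.7
  M: 0 + 1(85.15) = 85.15
  Q: 0 + 1(85.15) = 85.15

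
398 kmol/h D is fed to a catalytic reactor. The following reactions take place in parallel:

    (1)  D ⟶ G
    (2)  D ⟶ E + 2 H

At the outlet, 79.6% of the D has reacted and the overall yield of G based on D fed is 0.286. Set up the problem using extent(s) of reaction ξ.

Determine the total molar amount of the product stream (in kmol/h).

804 kmol/h

Yield of G: 1ξ₁ / 398 = 0.286 → ξ₁ = 113.8 kmol/h.
Conversion of D: 1ξ₁ + 1ξ₂ = 0.796 × 398 = 316.8 → ξ₂ = 203 kmol/h.
Outlet amounts (n = n₀ + Σ ν·ξ):
  D: 398 − 1(113.8) − 1(203) = 81.19
  G: 0 + 1(113.8) = 113.8
  E: 0 + 1(203) = 203
  H: 0 + 2(203) = 406
Total out = 81.19 + 113.8 + 203 + 406 = 804 kmol/h.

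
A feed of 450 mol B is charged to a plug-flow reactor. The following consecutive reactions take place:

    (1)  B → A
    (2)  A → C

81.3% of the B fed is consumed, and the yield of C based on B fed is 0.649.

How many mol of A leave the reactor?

Conversion of B: B consumed = 1ξ₁ = 0.813 × 450 → ξ₁ = 365.8 mol.
Yield of C: 1ξ₂ / 450 = 0.649 → ξ₂ = 292.1 mol.
Outlet amounts (n = n₀ + Σ ν·ξ):
  B: 450 − 1(365.8) = 84.15
  A: 0 + 1(365.8) − 1(292.1) = 73.8
  C: 0 + 1(292.1) = 292.1

73.8 mol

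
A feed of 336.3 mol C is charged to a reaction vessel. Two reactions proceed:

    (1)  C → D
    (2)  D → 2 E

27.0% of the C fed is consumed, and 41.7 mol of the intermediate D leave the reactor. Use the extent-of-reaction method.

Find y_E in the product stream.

0.255

Conversion of C: C consumed = 1ξ₁ = 0.27 × 336.3 → ξ₁ = 90.8 mol.
D balance: n_D = 0 + 1ξ₁ − 1ξ₂ = 41.7 → ξ₂ = (1·90.8 − 41.7)/1 = 49.1 mol.
Outlet amounts (n = n₀ + Σ ν·ξ):
  C: 336.3 − 1(90.8) = 245.5
  D: 0 + 1(90.8) − 1(49.1) = 41.7
  E: 0 + 2(49.1) = 98.2
Total out = 385.4 mol; y_E = 98.2 / 385.4 = 0.2548.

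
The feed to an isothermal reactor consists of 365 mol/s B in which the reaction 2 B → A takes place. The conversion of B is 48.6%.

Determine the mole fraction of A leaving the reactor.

0.321

B reacted = 0.486 × 365 = 177.4 mol/s; ν_B = −2, so ξ = 177.4/2 = 88.69 mol/s.
Outlet amounts (n = n₀ + ν ξ):
  B: 365 − 2(88.69) = 187.6
  A: 0 + 1(88.69) = 88.69
Total out = 276.3 mol/s; y_A = 88.69 / 276.3 = 0.321.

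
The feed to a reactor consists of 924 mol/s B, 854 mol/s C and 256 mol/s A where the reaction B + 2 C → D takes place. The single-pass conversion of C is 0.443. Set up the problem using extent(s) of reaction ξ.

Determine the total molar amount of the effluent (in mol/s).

C reacted = 0.443 × 854 = 378.3 mol/s; ν_C = −2, so ξ = 378.3/2 = 189.2 mol/s.
Outlet amounts (n = n₀ + ν ξ):
  B: 924 − 1(189.2) = 734.8
  C: 854 − 2(189.2) = 475.7
  D: 0 + 1(189.2) = 189.2
  A: 256 (inert)
Total out = 734.8 + 475.7 + 189.2 + 256 = 1656 mol/s.

1660 mol/s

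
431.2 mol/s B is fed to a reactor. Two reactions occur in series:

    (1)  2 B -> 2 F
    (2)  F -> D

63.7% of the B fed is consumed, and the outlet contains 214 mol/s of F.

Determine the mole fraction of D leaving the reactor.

0.141

Conversion of B: B consumed = 2ξ₁ = 0.637 × 431.2 → ξ₁ = 137.3 mol/s.
F balance: n_F = 0 + 2ξ₁ − 1ξ₂ = 214 → ξ₂ = (2·137.3 − 214)/1 = 60.67 mol/s.
Outlet amounts (n = n₀ + Σ ν·ξ):
  B: 431.2 − 2(137.3) = 156.5
  F: 0 + 2(137.3) − 1(60.67) = 214
  D: 0 + 1(60.67) = 60.67
Total out = 431.2 mol/s; y_D = 60.67 / 431.2 = 0.1407.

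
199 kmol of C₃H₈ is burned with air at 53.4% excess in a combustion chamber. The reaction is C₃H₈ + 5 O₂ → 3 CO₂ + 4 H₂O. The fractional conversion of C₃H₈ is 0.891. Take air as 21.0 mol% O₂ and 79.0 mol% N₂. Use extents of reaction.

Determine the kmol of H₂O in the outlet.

709 kmol

Stoichiometric O₂ = 5 × 199 = 995 kmol; O₂ fed = 995 × 1.534 = 1526 kmol.
N₂ fed = 1526 × 79/21 = 5742 kmol.
Fuel reacted = 0.891 × 199 → ξ = 177.3 kmol.
Outlet (n = n₀ + ν ξ):
  C₃H₈: 199 − 1(177.3) = 21.69
  O₂: 1526 − 5(177.3) = 639.8
  N₂: 5742 (inert)
  CO₂: 0 + 3(177.3) = 531.9
  H₂O: 0 + 4(177.3) = 709.2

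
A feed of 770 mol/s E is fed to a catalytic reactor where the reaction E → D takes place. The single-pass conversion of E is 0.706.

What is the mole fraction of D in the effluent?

0.706

E reacted = 0.706 × 770 = 543.6 mol/s; ν_E = −1, so ξ = 543.6/1 = 543.6 mol/s.
Outlet amounts (n = n₀ + ν ξ):
  E: 770 − 1(543.6) = 226.4
  D: 0 + 1(543.6) = 543.6
Total out = 770 mol/s; y_D = 543.6 / 770 = 0.706.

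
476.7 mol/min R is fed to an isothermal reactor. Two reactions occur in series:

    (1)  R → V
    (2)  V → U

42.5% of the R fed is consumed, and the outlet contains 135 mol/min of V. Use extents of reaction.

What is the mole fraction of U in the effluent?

Conversion of R: R consumed = 1ξ₁ = 0.425 × 476.7 → ξ₁ = 202.6 mol/min.
V balance: n_V = 0 + 1ξ₁ − 1ξ₂ = 135 → ξ₂ = (1·202.6 − 135)/1 = 67.6 mol/min.
Outlet amounts (n = n₀ + Σ ν·ξ):
  R: 476.7 − 1(202.6) = 274.1
  V: 0 + 1(202.6) − 1(67.6) = 135
  U: 0 + 1(67.6) = 67.6
Total out = 476.7 mol/min; y_U = 67.6 / 476.7 = 0.1418.

0.142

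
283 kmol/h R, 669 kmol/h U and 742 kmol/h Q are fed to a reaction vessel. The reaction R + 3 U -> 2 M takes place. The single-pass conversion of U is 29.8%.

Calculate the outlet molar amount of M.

133 kmol/h

U reacted = 0.298 × 669 = 199.4 kmol/h; ν_U = −3, so ξ = 199.4/3 = 66.45 kmol/h.
Outlet amounts (n = n₀ + ν ξ):
  R: 283 − 1(66.45) = 216.5
  U: 669 − 3(66.45) = 469.6
  M: 0 + 2(66.45) = 132.9
  Q: 742 (inert)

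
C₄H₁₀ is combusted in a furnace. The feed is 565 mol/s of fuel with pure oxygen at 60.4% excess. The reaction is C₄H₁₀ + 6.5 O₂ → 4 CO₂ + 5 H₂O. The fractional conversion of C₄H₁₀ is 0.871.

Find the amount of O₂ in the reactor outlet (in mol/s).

Stoichiometric O₂ = 6.5 × 565 = 3672 mol/s; O₂ fed = 3672 × 1.604 = 5891 mol/s.
Fuel reacted = 0.871 × 565 → ξ = 492.1 mol/s.
Outlet (n = n₀ + ν ξ):
  C₄H₁₀: 565 − 1(492.1) = 72.88
  O₂: 5891 − 6.5(492.1) = 2692
  CO₂: 0 + 4(492.1) = 1968
  H₂O: 0 + 5(492.1) = 2461

2690 mol/s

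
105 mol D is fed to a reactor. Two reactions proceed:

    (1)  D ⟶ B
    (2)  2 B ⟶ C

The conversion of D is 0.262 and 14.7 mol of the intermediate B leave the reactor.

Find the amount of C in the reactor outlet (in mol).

Conversion of D: D consumed = 1ξ₁ = 0.262 × 105 → ξ₁ = 27.51 mol.
B balance: n_B = 0 + 1ξ₁ − 2ξ₂ = 14.7 → ξ₂ = (1·27.51 − 14.7)/2 = 6.405 mol.
Outlet amounts (n = n₀ + Σ ν·ξ):
  D: 105 − 1(27.51) = 77.49
  B: 0 + 1(27.51) − 2(6.405) = 14.7
  C: 0 + 1(6.405) = 6.405

6.41 mol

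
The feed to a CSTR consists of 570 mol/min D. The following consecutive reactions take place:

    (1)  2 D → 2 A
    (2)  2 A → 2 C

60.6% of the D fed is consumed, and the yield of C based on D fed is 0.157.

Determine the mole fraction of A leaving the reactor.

0.449

Conversion of D: D consumed = 2ξ₁ = 0.606 × 570 → ξ₁ = 172.7 mol/min.
Yield of C: 2ξ₂ / 570 = 0.157 → ξ₂ = 44.74 mol/min.
Outlet amounts (n = n₀ + Σ ν·ξ):
  D: 570 − 2(172.7) = 224.6
  A: 0 + 2(172.7) − 2(44.74) = 255.9
  C: 0 + 2(44.74) = 89.49
Total out = 570 mol/min; y_A = 255.9 / 570 = 0.449.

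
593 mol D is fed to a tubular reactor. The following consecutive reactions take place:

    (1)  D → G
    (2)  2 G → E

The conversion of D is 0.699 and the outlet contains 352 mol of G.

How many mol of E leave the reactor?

Conversion of D: D consumed = 1ξ₁ = 0.699 × 593 → ξ₁ = 414.5 mol.
G balance: n_G = 0 + 1ξ₁ − 2ξ₂ = 352 → ξ₂ = (1·414.5 − 352)/2 = 31.25 mol.
Outlet amounts (n = n₀ + Σ ν·ξ):
  D: 593 − 1(414.5) = 178.5
  G: 0 + 1(414.5) − 2(31.25) = 352
  E: 0 + 1(31.25) = 31.25

31.3 mol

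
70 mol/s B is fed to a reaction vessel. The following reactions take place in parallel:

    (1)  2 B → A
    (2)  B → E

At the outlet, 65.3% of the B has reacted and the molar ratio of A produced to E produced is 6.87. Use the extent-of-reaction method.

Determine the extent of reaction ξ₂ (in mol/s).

ξ₂ = 3.1 mol/s

Conversion of B: B consumed = 0.653 × 70 = 45.71 mol/s = 2ξ₁ + 1ξ₂.
Selectivity: 1ξ₁ / (1ξ₂) = 6.87 → ξ₁ = 6.87 ξ₂.
Substitute: (2·6.87 + 1) ξ₂ = 45.71 → ξ₂ = 3.101 mol/s, ξ₁ = 21.3 mol/s.
Outlet amounts (n = n₀ + Σ ν·ξ):
  B: 70 − 2(21.3) − 1(3.101) = 24.29
  A: 0 + 1(21.3) = 21.3
  E: 0 + 1(3.101) = 3.101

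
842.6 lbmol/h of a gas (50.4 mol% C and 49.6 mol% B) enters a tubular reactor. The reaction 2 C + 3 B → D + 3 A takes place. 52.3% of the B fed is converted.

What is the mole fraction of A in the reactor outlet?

B reacted = 0.523 × 417.9 = 218.6 lbmol/h; ν_B = −3, so ξ = 218.6/3 = 72.86 lbmol/h.
Outlet amounts (n = n₀ + ν ξ):
  C: 424.7 − 2(72.86) = 279
  B: 417.9 − 3(72.86) = 199.4
  D: 0 + 1(72.86) = 72.86
  A: 0 + 3(72.86) = 218.6
Total out = 769.7 lbmol/h; y_A = 218.6 / 769.7 = 0.284.

0.284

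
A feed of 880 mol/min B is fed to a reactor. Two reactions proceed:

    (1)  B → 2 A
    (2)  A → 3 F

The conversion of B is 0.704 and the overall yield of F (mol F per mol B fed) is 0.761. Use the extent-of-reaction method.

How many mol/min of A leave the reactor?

1020 mol/min

Conversion of B: B consumed = 1ξ₁ = 0.704 × 880 → ξ₁ = 619.5 mol/min.
Yield of F: 3ξ₂ / 880 = 0.761 → ξ₂ = 223.2 mol/min.
Outlet amounts (n = n₀ + Σ ν·ξ):
  B: 880 − 1(619.5) = 260.5
  A: 0 + 2(619.5) − 1(223.2) = 1016
  F: 0 + 3(223.2) = 669.7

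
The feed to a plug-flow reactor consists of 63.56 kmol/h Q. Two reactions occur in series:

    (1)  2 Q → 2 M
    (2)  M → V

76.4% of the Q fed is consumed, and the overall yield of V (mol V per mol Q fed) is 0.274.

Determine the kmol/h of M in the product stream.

Conversion of Q: Q consumed = 2ξ₁ = 0.764 × 63.56 → ξ₁ = 24.28 kmol/h.
Yield of V: 1ξ₂ / 63.56 = 0.274 → ξ₂ = 17.42 kmol/h.
Outlet amounts (n = n₀ + Σ ν·ξ):
  Q: 63.56 − 2(24.28) = 15
  M: 0 + 2(24.28) − 1(17.42) = 31.14
  V: 0 + 1(17.42) = 17.42

31.1 kmol/h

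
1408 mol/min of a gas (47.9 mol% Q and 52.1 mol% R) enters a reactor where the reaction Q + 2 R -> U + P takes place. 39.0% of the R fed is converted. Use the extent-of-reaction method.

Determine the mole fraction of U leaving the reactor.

0.113

R reacted = 0.39 × 733.6 = 286.1 mol/min; ν_R = −2, so ξ = 286.1/2 = 143 mol/min.
Outlet amounts (n = n₀ + ν ξ):
  Q: 674.4 − 1(143) = 531.4
  R: 733.6 − 2(143) = 447.5
  U: 0 + 1(143) = 143
  P: 0 + 1(143) = 143
Total out = 1265 mol/min; y_U = 143 / 1265 = 0.1131.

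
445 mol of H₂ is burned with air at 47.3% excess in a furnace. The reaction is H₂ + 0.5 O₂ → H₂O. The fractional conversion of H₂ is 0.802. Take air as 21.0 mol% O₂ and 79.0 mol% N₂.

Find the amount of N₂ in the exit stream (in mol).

1230 mol

Stoichiometric O₂ = 0.5 × 445 = 222.5 mol; O₂ fed = 222.5 × 1.473 = 327.7 mol.
N₂ fed = 327.7 × 79/21 = 1233 mol.
Fuel reacted = 0.802 × 445 → ξ = 356.9 mol.
Outlet (n = n₀ + ν ξ):
  H₂: 445 − 1(356.9) = 88.11
  O₂: 327.7 − 0.5(356.9) = 149.3
  N₂: 1233 (inert)
  H₂O: 0 + 1(356.9) = 356.9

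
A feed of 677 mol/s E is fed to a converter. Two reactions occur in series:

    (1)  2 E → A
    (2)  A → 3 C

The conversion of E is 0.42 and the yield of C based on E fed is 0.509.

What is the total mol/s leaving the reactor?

Conversion of E: E consumed = 2ξ₁ = 0.42 × 677 → ξ₁ = 142.2 mol/s.
Yield of C: 3ξ₂ / 677 = 0.509 → ξ₂ = 114.9 mol/s.
Outlet amounts (n = n₀ + Σ ν·ξ):
  E: 677 − 2(142.2) = 392.7
  A: 0 + 1(142.2) − 1(114.9) = 27.31
  C: 0 + 3(114.9) = 344.6
Total out = 392.7 + 27.31 + 344.6 = 764.6 mol/s.

765 mol/s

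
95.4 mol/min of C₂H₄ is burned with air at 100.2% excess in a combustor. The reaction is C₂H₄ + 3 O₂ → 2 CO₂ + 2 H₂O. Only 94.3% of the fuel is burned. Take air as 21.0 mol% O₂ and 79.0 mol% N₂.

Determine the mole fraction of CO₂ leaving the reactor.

Stoichiometric O₂ = 3 × 95.4 = 286.2 mol/min; O₂ fed = 286.2 × 2.002 = 573 mol/min.
N₂ fed = 573 × 79/21 = 2155 mol/min.
Fuel reacted = 0.943 × 95.4 → ξ = 89.96 mol/min.
Outlet (n = n₀ + ν ξ):
  C₂H₄: 95.4 − 1(89.96) = 5.438
  O₂: 573 − 3(89.96) = 303.1
  N₂: 2155 (inert)
  CO₂: 0 + 2(89.96) = 179.9
  H₂O: 0 + 2(89.96) = 179.9
Total out = 2824 mol/min; y_CO₂ = 179.9 / 2824 = 0.06372.

0.0637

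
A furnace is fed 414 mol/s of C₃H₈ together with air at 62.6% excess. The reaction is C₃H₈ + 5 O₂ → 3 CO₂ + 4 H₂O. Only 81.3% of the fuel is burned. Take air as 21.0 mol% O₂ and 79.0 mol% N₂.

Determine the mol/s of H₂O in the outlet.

1350 mol/s

Stoichiometric O₂ = 5 × 414 = 2070 mol/s; O₂ fed = 2070 × 1.626 = 3366 mol/s.
N₂ fed = 3366 × 79/21 = 12660 mol/s.
Fuel reacted = 0.813 × 414 → ξ = 336.6 mol/s.
Outlet (n = n₀ + ν ξ):
  C₃H₈: 414 − 1(336.6) = 77.42
  O₂: 3366 − 5(336.6) = 1683
  N₂: 12660 (inert)
  CO₂: 0 + 3(336.6) = 1010
  H₂O: 0 + 4(336.6) = 1346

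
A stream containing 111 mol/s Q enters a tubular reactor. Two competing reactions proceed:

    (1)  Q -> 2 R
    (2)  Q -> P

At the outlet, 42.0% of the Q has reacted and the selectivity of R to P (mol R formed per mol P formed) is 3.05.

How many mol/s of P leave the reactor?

18.5 mol/s

Conversion of Q: Q consumed = 0.42 × 111 = 46.62 mol/s = 1ξ₁ + 1ξ₂.
Selectivity: 2ξ₁ / (1ξ₂) = 3.05 → ξ₁ = 1.525 ξ₂.
Substitute: (1·1.525 + 1) ξ₂ = 46.62 → ξ₂ = 18.46 mol/s, ξ₁ = 28.16 mol/s.
Outlet amounts (n = n₀ + Σ ν·ξ):
  Q: 111 − 1(28.16) − 1(18.46) = 64.38
  R: 0 + 2(28.16) = 56.31
  P: 0 + 1(18.46) = 18.46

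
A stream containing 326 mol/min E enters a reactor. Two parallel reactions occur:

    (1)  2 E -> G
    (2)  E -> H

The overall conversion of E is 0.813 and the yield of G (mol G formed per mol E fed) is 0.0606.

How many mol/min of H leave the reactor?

226 mol/min

Yield of G: 1ξ₁ / 326 = 0.0606 → ξ₁ = 19.76 mol/min.
Conversion of E: 2ξ₁ + 1ξ₂ = 0.813 × 326 = 265 → ξ₂ = 225.5 mol/min.
Outlet amounts (n = n₀ + Σ ν·ξ):
  E: 326 − 2(19.76) − 1(225.5) = 60.96
  G: 0 + 1(19.76) = 19.76
  H: 0 + 1(225.5) = 225.5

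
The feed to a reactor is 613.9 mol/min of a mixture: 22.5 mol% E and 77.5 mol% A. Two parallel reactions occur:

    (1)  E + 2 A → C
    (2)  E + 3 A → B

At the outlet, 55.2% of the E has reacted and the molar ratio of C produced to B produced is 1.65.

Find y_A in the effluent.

0.681

Conversion of E: E consumed = 0.552 × 138.1 = 76.25 mol/min = 1ξ₁ + 1ξ₂.
Selectivity: 1ξ₁ / (1ξ₂) = 1.65 → ξ₁ = 1.65 ξ₂.
Substitute: (1·1.65 + 1) ξ₂ = 76.25 → ξ₂ = 28.77 mol/min, ξ₁ = 47.47 mol/min.
Outlet amounts (n = n₀ + Σ ν·ξ):
  E: 138.1 − 1(47.47) − 1(28.77) = 61.88
  A: 475.8 − 2(47.47) − 3(28.77) = 294.5
  C: 0 + 1(47.47) = 47.47
  B: 0 + 1(28.77) = 28.77
Total out = 432.6 mol/min; y_A = 294.5 / 432.6 = 0.6807.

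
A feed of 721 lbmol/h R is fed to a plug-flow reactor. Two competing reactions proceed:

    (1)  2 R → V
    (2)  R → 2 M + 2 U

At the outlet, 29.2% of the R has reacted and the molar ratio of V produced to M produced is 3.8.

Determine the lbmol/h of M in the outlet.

26 lbmol/h

Conversion of R: R consumed = 0.292 × 721 = 210.5 lbmol/h = 2ξ₁ + 1ξ₂.
Selectivity: 1ξ₁ / (2ξ₂) = 3.8 → ξ₁ = 7.6 ξ₂.
Substitute: (2·7.6 + 1) ξ₂ = 210.5 → ξ₂ = 13 lbmol/h, ξ₁ = 98.77 lbmol/h.
Outlet amounts (n = n₀ + Σ ν·ξ):
  R: 721 − 2(98.77) − 1(13) = 510.5
  V: 0 + 1(98.77) = 98.77
  M: 0 + 2(13) = 25.99
  U: 0 + 2(13) = 25.99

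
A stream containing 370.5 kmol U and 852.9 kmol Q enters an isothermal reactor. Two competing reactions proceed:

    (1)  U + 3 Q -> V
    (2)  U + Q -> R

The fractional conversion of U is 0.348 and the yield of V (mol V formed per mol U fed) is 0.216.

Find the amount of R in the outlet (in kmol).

Yield of V: 1ξ₁ / 370.5 = 0.216 → ξ₁ = 80.03 kmol.
Conversion of U: 1ξ₁ + 1ξ₂ = 0.348 × 370.5 = 128.9 → ξ₂ = 48.91 kmol.
Outlet amounts (n = n₀ + Σ ν·ξ):
  U: 370.5 − 1(80.03) − 1(48.91) = 241.6
  Q: 852.9 − 3(80.03) − 1(48.91) = 563.9
  V: 0 + 1(80.03) = 80.03
  R: 0 + 1(48.91) = 48.91

48.9 kmol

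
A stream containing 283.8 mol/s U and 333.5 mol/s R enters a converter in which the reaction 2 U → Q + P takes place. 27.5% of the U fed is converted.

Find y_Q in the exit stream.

U reacted = 0.275 × 283.8 = 78.05 mol/s; ν_U = −2, so ξ = 78.05/2 = 39.02 mol/s.
Outlet amounts (n = n₀ + ν ξ):
  U: 283.8 − 2(39.02) = 205.8
  Q: 0 + 1(39.02) = 39.02
  P: 0 + 1(39.02) = 39.02
  R: 333.5 (inert)
Total out = 617.3 mol/s; y_Q = 39.02 / 617.3 = 0.06321.

0.0632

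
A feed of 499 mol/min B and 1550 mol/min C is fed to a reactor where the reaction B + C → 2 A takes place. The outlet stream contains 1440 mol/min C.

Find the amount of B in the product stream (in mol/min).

For C: n = n₀ − 1ξ → 1440 = 1550 − 1ξ, giving ξ = 110 mol/min.
Outlet amounts (n = n₀ + ν ξ):
  B: 499 − 1(110) = 389
  C: 1550 − 1(110) = 1440
  A: 0 + 2(110) = 220

389 mol/min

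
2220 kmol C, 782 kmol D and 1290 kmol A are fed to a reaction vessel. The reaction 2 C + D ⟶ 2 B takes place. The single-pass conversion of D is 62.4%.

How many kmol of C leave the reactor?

D reacted = 0.624 × 782 = 488 kmol; ν_D = −1, so ξ = 488/1 = 488 kmol.
Outlet amounts (n = n₀ + ν ξ):
  C: 2220 − 2(488) = 1244
  D: 782 − 1(488) = 294
  B: 0 + 2(488) = 975.9
  A: 1290 (inert)

1240 kmol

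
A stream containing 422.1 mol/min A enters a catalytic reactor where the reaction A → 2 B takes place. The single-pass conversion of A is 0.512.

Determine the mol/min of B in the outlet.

A reacted = 0.512 × 422.1 = 216.1 mol/min; ν_A = −1, so ξ = 216.1/1 = 216.1 mol/min.
Outlet amounts (n = n₀ + ν ξ):
  A: 422.1 − 1(216.1) = 206
  B: 0 + 2(216.1) = 432.2

432 mol/min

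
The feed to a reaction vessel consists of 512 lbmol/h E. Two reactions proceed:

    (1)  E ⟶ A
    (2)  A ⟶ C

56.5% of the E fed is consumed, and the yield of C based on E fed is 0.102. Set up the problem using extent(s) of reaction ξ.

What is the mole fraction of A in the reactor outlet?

Conversion of E: E consumed = 1ξ₁ = 0.565 × 512 → ξ₁ = 289.3 lbmol/h.
Yield of C: 1ξ₂ / 512 = 0.102 → ξ₂ = 52.22 lbmol/h.
Outlet amounts (n = n₀ + Σ ν·ξ):
  E: 512 − 1(289.3) = 222.7
  A: 0 + 1(289.3) − 1(52.22) = 237.1
  C: 0 + 1(52.22) = 52.22
Total out = 512 lbmol/h; y_A = 237.1 / 512 = 0.463.

0.463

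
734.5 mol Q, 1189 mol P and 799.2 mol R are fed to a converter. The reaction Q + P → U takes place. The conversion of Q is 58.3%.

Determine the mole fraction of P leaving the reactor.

0.332

Q reacted = 0.583 × 734.5 = 428.2 mol; ν_Q = −1, so ξ = 428.2/1 = 428.2 mol.
Outlet amounts (n = n₀ + ν ξ):
  Q: 734.5 − 1(428.2) = 306.3
  P: 1189 − 1(428.2) = 760.8
  U: 0 + 1(428.2) = 428.2
  R: 799.2 (inert)
Total out = 2294 mol; y_P = 760.8 / 2294 = 0.3316.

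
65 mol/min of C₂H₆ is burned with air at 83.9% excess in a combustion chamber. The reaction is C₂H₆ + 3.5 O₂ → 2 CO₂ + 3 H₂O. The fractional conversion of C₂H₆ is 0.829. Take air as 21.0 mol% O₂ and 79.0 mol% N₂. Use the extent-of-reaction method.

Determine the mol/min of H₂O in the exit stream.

Stoichiometric O₂ = 3.5 × 65 = 227.5 mol/min; O₂ fed = 227.5 × 1.839 = 418.4 mol/min.
N₂ fed = 418.4 × 79/21 = 1574 mol/min.
Fuel reacted = 0.829 × 65 → ξ = 53.88 mol/min.
Outlet (n = n₀ + ν ξ):
  C₂H₆: 65 − 1(53.88) = 11.12
  O₂: 418.4 − 3.5(53.88) = 229.8
  N₂: 1574 (inert)
  CO₂: 0 + 2(53.88) = 107.8
  H₂O: 0 + 3(53.88) = 161.7

162 mol/min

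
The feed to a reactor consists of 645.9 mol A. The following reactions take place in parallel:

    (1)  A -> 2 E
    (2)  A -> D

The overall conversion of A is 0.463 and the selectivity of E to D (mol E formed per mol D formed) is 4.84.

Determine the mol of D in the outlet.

Conversion of A: A consumed = 0.463 × 645.9 = 299.1 mol = 1ξ₁ + 1ξ₂.
Selectivity: 2ξ₁ / (1ξ₂) = 4.84 → ξ₁ = 2.42 ξ₂.
Substitute: (1·2.42 + 1) ξ₂ = 299.1 → ξ₂ = 87.44 mol, ξ₁ = 211.6 mol.
Outlet amounts (n = n₀ + Σ ν·ξ):
  A: 645.9 − 1(211.6) − 1(87.44) = 346.8
  E: 0 + 2(211.6) = 423.2
  D: 0 + 1(87.44) = 87.44

87.4 mol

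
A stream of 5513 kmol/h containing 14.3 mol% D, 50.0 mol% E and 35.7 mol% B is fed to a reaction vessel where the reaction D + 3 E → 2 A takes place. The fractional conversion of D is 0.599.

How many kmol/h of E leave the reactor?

1340 kmol/h

D reacted = 0.599 × 788.4 = 472.2 kmol/h; ν_D = −1, so ξ = 472.2/1 = 472.2 kmol/h.
Outlet amounts (n = n₀ + ν ξ):
  D: 788.4 − 1(472.2) = 316.1
  E: 2756 − 3(472.2) = 1340
  A: 0 + 2(472.2) = 944.5
  B: 1968 (inert)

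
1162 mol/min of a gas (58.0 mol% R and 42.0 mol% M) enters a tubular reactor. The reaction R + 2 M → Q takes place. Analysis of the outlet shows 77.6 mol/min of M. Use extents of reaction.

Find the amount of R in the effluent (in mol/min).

469 mol/min

For M: n = n₀ − 2ξ → 77.6 = 488 − 2ξ, giving ξ = 205.2 mol/min.
Outlet amounts (n = n₀ + ν ξ):
  R: 674 − 1(205.2) = 468.7
  M: 488 − 2(205.2) = 77.6
  Q: 0 + 1(205.2) = 205.2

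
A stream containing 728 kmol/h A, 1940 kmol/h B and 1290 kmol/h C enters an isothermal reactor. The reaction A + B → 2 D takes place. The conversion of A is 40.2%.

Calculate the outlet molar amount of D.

585 kmol/h

A reacted = 0.402 × 728 = 292.7 kmol/h; ν_A = −1, so ξ = 292.7/1 = 292.7 kmol/h.
Outlet amounts (n = n₀ + ν ξ):
  A: 728 − 1(292.7) = 435.3
  B: 1940 − 1(292.7) = 1647
  D: 0 + 2(292.7) = 585.3
  C: 1290 (inert)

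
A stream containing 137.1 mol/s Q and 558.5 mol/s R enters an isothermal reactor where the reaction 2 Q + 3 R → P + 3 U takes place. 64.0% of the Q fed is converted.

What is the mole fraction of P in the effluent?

0.0673

Q reacted = 0.64 × 137.1 = 87.74 mol/s; ν_Q = −2, so ξ = 87.74/2 = 43.87 mol/s.
Outlet amounts (n = n₀ + ν ξ):
  Q: 137.1 − 2(43.87) = 49.36
  R: 558.5 − 3(43.87) = 426.9
  P: 0 + 1(43.87) = 43.87
  U: 0 + 3(43.87) = 131.6
Total out = 651.7 mol/s; y_P = 43.87 / 651.7 = 0.06732.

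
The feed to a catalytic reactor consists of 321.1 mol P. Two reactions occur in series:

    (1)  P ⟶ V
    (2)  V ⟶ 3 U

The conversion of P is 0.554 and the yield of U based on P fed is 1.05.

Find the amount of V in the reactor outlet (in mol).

Conversion of P: P consumed = 1ξ₁ = 0.554 × 321.1 → ξ₁ = 177.9 mol.
Yield of U: 3ξ₂ / 321.1 = 1.05 → ξ₂ = 112.4 mol.
Outlet amounts (n = n₀ + Σ ν·ξ):
  P: 321.1 − 1(177.9) = 143.2
  V: 0 + 1(177.9) − 1(112.4) = 65.5
  U: 0 + 3(112.4) = 337.2

65.5 mol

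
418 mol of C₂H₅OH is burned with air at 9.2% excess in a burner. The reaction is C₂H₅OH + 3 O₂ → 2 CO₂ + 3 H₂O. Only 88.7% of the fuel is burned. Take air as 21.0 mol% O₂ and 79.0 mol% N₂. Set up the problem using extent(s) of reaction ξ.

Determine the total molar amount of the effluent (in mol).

7310 mol

Stoichiometric O₂ = 3 × 418 = 1254 mol; O₂ fed = 1254 × 1.092 = 1369 mol.
N₂ fed = 1369 × 79/21 = 5151 mol.
Fuel reacted = 0.887 × 418 → ξ = 370.8 mol.
Outlet (n = n₀ + ν ξ):
  C₂H₅OH: 418 − 1(370.8) = 47.23
  O₂: 1369 − 3(370.8) = 257.1
  N₂: 5151 (inert)
  CO₂: 0 + 2(370.8) = 741.5
  H₂O: 0 + 3(370.8) = 1112
Total out = 47.23 + 257.1 + 5151 + 741.5 + 1112 = 7310 mol.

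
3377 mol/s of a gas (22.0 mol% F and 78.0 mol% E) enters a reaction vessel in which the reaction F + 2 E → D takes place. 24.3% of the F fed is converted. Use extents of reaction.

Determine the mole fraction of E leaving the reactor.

F reacted = 0.243 × 742.9 = 180.5 mol/s; ν_F = −1, so ξ = 180.5/1 = 180.5 mol/s.
Outlet amounts (n = n₀ + ν ξ):
  F: 742.9 − 1(180.5) = 562.4
  E: 2634 − 2(180.5) = 2273
  D: 0 + 1(180.5) = 180.5
Total out = 3016 mol/s; y_E = 2273 / 3016 = 0.7537.

0.754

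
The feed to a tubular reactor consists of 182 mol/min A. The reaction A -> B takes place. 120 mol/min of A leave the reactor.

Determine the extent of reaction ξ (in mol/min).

ξ = 62 mol/min

For A: n = n₀ − 1ξ → 120 = 182 − 1ξ, giving ξ = 62 mol/min.
Outlet amounts (n = n₀ + ν ξ):
  A: 182 − 1(62) = 120
  B: 0 + 1(62) = 62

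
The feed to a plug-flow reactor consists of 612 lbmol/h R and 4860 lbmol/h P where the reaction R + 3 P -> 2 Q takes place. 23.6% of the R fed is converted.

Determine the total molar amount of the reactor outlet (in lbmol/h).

5180 lbmol/h

R reacted = 0.236 × 612 = 144.4 lbmol/h; ν_R = −1, so ξ = 144.4/1 = 144.4 lbmol/h.
Outlet amounts (n = n₀ + ν ξ):
  R: 612 − 1(144.4) = 467.6
  P: 4860 − 3(144.4) = 4427
  Q: 0 + 2(144.4) = 288.9
Total out = 467.6 + 4427 + 288.9 = 5183 lbmol/h.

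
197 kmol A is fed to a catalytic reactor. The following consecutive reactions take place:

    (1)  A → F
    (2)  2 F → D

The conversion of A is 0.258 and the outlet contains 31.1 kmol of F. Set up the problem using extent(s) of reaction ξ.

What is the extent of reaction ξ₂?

ξ₂ = 9.86 kmol

Conversion of A: A consumed = 1ξ₁ = 0.258 × 197 → ξ₁ = 50.83 kmol.
F balance: n_F = 0 + 1ξ₁ − 2ξ₂ = 31.1 → ξ₂ = (1·50.83 − 31.1)/2 = 9.863 kmol.
Outlet amounts (n = n₀ + Σ ν·ξ):
  A: 197 − 1(50.83) = 146.2
  F: 0 + 1(50.83) − 2(9.863) = 31.1
  D: 0 + 1(9.863) = 9.863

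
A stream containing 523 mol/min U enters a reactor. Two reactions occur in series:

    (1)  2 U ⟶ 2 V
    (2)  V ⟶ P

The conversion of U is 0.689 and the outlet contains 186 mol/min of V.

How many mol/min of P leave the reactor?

Conversion of U: U consumed = 2ξ₁ = 0.689 × 523 → ξ₁ = 180.2 mol/min.
V balance: n_V = 0 + 2ξ₁ − 1ξ₂ = 186 → ξ₂ = (2·180.2 − 186)/1 = 174.3 mol/min.
Outlet amounts (n = n₀ + Σ ν·ξ):
  U: 523 − 2(180.2) = 162.7
  V: 0 + 2(180.2) − 1(174.3) = 186
  P: 0 + 1(174.3) = 174.3

174 mol/min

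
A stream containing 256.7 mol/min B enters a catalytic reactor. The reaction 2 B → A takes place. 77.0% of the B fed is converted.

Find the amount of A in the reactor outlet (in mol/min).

98.8 mol/min

B reacted = 0.77 × 256.7 = 197.7 mol/min; ν_B = −2, so ξ = 197.7/2 = 98.83 mol/min.
Outlet amounts (n = n₀ + ν ξ):
  B: 256.7 − 2(98.83) = 59.04
  A: 0 + 1(98.83) = 98.83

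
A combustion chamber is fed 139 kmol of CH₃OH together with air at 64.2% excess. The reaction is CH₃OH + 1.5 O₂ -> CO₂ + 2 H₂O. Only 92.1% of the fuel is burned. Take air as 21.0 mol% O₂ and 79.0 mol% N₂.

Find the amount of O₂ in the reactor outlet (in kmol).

150 kmol

Stoichiometric O₂ = 1.5 × 139 = 208.5 kmol; O₂ fed = 208.5 × 1.642 = 342.4 kmol.
N₂ fed = 342.4 × 79/21 = 1288 kmol.
Fuel reacted = 0.921 × 139 → ξ = 128 kmol.
Outlet (n = n₀ + ν ξ):
  CH₃OH: 139 − 1(128) = 10.98
  O₂: 342.4 − 1.5(128) = 150.3
  N₂: 1288 (inert)
  CO₂: 0 + 1(128) = 128
  H₂O: 0 + 2(128) = 256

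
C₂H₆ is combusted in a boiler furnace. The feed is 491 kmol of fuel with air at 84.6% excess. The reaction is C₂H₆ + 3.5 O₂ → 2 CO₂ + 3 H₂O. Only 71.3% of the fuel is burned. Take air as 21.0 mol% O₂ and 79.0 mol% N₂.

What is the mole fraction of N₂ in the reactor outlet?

0.757

Stoichiometric O₂ = 3.5 × 491 = 1718 kmol; O₂ fed = 1718 × 1.846 = 3172 kmol.
N₂ fed = 3172 × 79/21 = 11930 kmol.
Fuel reacted = 0.713 × 491 → ξ = 350.1 kmol.
Outlet (n = n₀ + ν ξ):
  C₂H₆: 491 − 1(350.1) = 140.9
  O₂: 3172 − 3.5(350.1) = 1947
  N₂: 11930 (inert)
  CO₂: 0 + 2(350.1) = 700.2
  H₂O: 0 + 3(350.1) = 1050
Total out = 15770 kmol; y_N₂ = 11930 / 15770 = 0.7566.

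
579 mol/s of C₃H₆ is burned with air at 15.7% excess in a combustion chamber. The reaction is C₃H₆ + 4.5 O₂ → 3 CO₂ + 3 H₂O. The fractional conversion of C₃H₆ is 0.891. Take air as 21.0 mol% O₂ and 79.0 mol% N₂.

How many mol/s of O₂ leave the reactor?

693 mol/s

Stoichiometric O₂ = 4.5 × 579 = 2606 mol/s; O₂ fed = 2606 × 1.157 = 3015 mol/s.
N₂ fed = 3015 × 79/21 = 11340 mol/s.
Fuel reacted = 0.891 × 579 → ξ = 515.9 mol/s.
Outlet (n = n₀ + ν ξ):
  C₃H₆: 579 − 1(515.9) = 63.11
  O₂: 3015 − 4.5(515.9) = 693.1
  N₂: 11340 (inert)
  CO₂: 0 + 3(515.9) = 1548
  H₂O: 0 + 3(515.9) = 1548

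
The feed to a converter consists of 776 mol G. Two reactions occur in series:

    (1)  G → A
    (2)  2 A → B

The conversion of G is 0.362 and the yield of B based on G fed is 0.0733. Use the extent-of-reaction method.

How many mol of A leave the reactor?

Conversion of G: G consumed = 1ξ₁ = 0.362 × 776 → ξ₁ = 280.9 mol.
Yield of B: 1ξ₂ / 776 = 0.0733 → ξ₂ = 56.88 mol.
Outlet amounts (n = n₀ + Σ ν·ξ):
  G: 776 − 1(280.9) = 495.1
  A: 0 + 1(280.9) − 2(56.88) = 167.2
  B: 0 + 1(56.88) = 56.88

167 mol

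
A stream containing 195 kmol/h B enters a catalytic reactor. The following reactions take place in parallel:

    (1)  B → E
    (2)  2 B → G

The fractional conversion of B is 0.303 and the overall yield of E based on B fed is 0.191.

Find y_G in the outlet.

Yield of E: 1ξ₁ / 195 = 0.191 → ξ₁ = 37.24 kmol/h.
Conversion of B: 1ξ₁ + 2ξ₂ = 0.303 × 195 = 59.09 → ξ₂ = 10.92 kmol/h.
Outlet amounts (n = n₀ + Σ ν·ξ):
  B: 195 − 1(37.24) − 2(10.92) = 135.9
  E: 0 + 1(37.24) = 37.24
  G: 0 + 1(10.92) = 10.92
Total out = 184.1 kmol/h; y_G = 10.92 / 184.1 = 0.05932.

0.0593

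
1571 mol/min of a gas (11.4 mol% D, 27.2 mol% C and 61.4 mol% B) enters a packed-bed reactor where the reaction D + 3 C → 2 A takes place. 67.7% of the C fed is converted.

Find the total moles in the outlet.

1380 mol/min

C reacted = 0.677 × 427.3 = 289.3 mol/min; ν_C = −3, so ξ = 289.3/3 = 96.43 mol/min.
Outlet amounts (n = n₀ + ν ξ):
  D: 179.1 − 1(96.43) = 82.66
  C: 427.3 − 3(96.43) = 138
  A: 0 + 2(96.43) = 192.9
  B: 964.6 (inert)
Total out = 82.66 + 138 + 192.9 + 964.6 = 1378 mol/min.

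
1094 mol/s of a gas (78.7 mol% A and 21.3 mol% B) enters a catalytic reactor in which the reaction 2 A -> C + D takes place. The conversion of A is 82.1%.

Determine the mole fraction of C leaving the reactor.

A reacted = 0.821 × 861 = 706.9 mol/s; ν_A = −2, so ξ = 706.9/2 = 353.4 mol/s.
Outlet amounts (n = n₀ + ν ξ):
  A: 861 − 2(353.4) = 154.1
  C: 0 + 1(353.4) = 353.4
  D: 0 + 1(353.4) = 353.4
  B: 233 (inert)
Total out = 1094 mol/s; y_C = 353.4 / 1094 = 0.3231.

0.323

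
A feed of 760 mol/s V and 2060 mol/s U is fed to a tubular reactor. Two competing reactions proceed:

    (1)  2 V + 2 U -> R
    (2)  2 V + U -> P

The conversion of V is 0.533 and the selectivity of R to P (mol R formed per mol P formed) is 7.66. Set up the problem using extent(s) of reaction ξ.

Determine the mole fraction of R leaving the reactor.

0.0801

Conversion of V: V consumed = 0.533 × 760 = 405.1 mol/s = 2ξ₁ + 2ξ₂.
Selectivity: 1ξ₁ / (1ξ₂) = 7.66 → ξ₁ = 7.66 ξ₂.
Substitute: (2·7.66 + 2) ξ₂ = 405.1 → ξ₂ = 23.39 mol/s, ξ₁ = 179.2 mol/s.
Outlet amounts (n = n₀ + Σ ν·ξ):
  V: 760 − 2(179.2) − 2(23.39) = 354.9
  U: 2060 − 2(179.2) − 1(23.39) = 1678
  R: 0 + 1(179.2) = 179.2
  P: 0 + 1(23.39) = 23.39
Total out = 2236 mol/s; y_R = 179.2 / 2236 = 0.08013.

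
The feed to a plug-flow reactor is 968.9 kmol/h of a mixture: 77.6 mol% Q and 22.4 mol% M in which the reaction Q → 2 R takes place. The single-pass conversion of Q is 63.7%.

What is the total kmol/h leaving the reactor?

Q reacted = 0.637 × 751.9 = 478.9 kmol/h; ν_Q = −1, so ξ = 478.9/1 = 478.9 kmol/h.
Outlet amounts (n = n₀ + ν ξ):
  Q: 751.9 − 1(478.9) = 272.9
  R: 0 + 2(478.9) = 957.9
  M: 217 (inert)
Total out = 272.9 + 957.9 + 217 = 1448 kmol/h.

1450 kmol/h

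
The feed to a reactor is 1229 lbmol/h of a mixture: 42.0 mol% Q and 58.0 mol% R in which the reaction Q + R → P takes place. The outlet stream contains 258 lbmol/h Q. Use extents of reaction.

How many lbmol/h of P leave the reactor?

258 lbmol/h

For Q: n = n₀ − 1ξ → 258 = 516.2 − 1ξ, giving ξ = 258.2 lbmol/h.
Outlet amounts (n = n₀ + ν ξ):
  Q: 516.2 − 1(258.2) = 258
  R: 712.8 − 1(258.2) = 454.6
  P: 0 + 1(258.2) = 258.2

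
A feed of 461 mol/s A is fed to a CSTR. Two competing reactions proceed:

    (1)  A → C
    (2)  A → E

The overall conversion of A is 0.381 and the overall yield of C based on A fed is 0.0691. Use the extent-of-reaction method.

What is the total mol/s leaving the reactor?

461 mol/s

Yield of C: 1ξ₁ / 461 = 0.0691 → ξ₁ = 31.86 mol/s.
Conversion of A: 1ξ₁ + 1ξ₂ = 0.381 × 461 = 175.6 → ξ₂ = 143.8 mol/s.
Outlet amounts (n = n₀ + Σ ν·ξ):
  A: 461 − 1(31.86) − 1(143.8) = 285.4
  C: 0 + 1(31.86) = 31.86
  E: 0 + 1(143.8) = 143.8
Total out = 285.4 + 31.86 + 143.8 = 461 mol/s.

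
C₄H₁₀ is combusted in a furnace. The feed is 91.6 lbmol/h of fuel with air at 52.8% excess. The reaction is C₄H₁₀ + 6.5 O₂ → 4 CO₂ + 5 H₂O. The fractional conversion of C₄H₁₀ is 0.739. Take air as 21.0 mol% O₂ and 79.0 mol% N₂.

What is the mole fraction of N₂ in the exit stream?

Stoichiometric O₂ = 6.5 × 91.6 = 595.4 lbmol/h; O₂ fed = 595.4 × 1.528 = 909.8 lbmol/h.
N₂ fed = 909.8 × 79/21 = 3422 lbmol/h.
Fuel reacted = 0.739 × 91.6 → ξ = 67.69 lbmol/h.
Outlet (n = n₀ + ν ξ):
  C₄H₁₀: 91.6 − 1(67.69) = 23.91
  O₂: 909.8 − 6.5(67.69) = 469.8
  N₂: 3422 (inert)
  CO₂: 0 + 4(67.69) = 270.8
  H₂O: 0 + 5(67.69) = 338.5
Total out = 4525 lbmol/h; y_N₂ = 3422 / 4525 = 0.7563.

0.756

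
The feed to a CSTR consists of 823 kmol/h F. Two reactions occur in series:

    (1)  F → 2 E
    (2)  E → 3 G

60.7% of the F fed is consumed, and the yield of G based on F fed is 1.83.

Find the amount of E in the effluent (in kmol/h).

Conversion of F: F consumed = 1ξ₁ = 0.607 × 823 → ξ₁ = 499.6 kmol/h.
Yield of G: 3ξ₂ / 823 = 1.83 → ξ₂ = 502 kmol/h.
Outlet amounts (n = n₀ + Σ ν·ξ):
  F: 823 − 1(499.6) = 323.4
  E: 0 + 2(499.6) − 1(502) = 497.1
  G: 0 + 3(502) = 1506

497 kmol/h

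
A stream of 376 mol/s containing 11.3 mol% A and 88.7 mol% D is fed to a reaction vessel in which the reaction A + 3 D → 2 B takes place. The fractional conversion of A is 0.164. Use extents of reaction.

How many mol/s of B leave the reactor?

A reacted = 0.164 × 42.49 = 6.968 mol/s; ν_A = −1, so ξ = 6.968/1 = 6.968 mol/s.
Outlet amounts (n = n₀ + ν ξ):
  A: 42.49 − 1(6.968) = 35.52
  D: 333.5 − 3(6.968) = 312.6
  B: 0 + 2(6.968) = 13.94

13.9 mol/s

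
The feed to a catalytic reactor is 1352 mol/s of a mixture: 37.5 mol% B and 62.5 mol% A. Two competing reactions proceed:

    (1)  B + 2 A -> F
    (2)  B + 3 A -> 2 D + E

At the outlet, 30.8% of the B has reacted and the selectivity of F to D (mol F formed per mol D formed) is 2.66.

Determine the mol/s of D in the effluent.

Conversion of B: B consumed = 0.308 × 507 = 156.2 mol/s = 1ξ₁ + 1ξ₂.
Selectivity: 1ξ₁ / (2ξ₂) = 2.66 → ξ₁ = 5.32 ξ₂.
Substitute: (1·5.32 + 1) ξ₂ = 156.2 → ξ₂ = 24.71 mol/s, ξ₁ = 131.4 mol/s.
Outlet amounts (n = n₀ + Σ ν·ξ):
  B: 507 − 1(131.4) − 1(24.71) = 350.8
  A: 845 − 2(131.4) − 3(24.71) = 508
  F: 0 + 1(131.4) = 131.4
  D: 0 + 2(24.71) = 49.42
  E: 0 + 1(24.71) = 24.71

49.4 mol/s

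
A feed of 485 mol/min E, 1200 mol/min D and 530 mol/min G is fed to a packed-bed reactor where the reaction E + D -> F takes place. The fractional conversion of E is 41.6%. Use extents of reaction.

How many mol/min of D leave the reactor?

998 mol/min

E reacted = 0.416 × 485 = 201.8 mol/min; ν_E = −1, so ξ = 201.8/1 = 201.8 mol/min.
Outlet amounts (n = n₀ + ν ξ):
  E: 485 − 1(201.8) = 283.2
  D: 1200 − 1(201.8) = 998.2
  F: 0 + 1(201.8) = 201.8
  G: 530 (inert)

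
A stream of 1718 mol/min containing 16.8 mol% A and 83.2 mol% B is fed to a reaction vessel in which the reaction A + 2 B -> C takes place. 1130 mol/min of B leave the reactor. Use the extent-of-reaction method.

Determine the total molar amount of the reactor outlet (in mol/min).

For B: n = n₀ − 2ξ → 1130 = 1429 − 2ξ, giving ξ = 149.7 mol/min.
Outlet amounts (n = n₀ + ν ξ):
  A: 288.6 − 1(149.7) = 138.9
  B: 1429 − 2(149.7) = 1130
  C: 0 + 1(149.7) = 149.7
Total out = 138.9 + 1130 + 149.7 = 1419 mol/min.

1420 mol/min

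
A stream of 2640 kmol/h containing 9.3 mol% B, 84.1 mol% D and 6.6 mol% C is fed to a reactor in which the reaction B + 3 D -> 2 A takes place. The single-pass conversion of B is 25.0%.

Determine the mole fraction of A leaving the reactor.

B reacted = 0.25 × 245.5 = 61.38 kmol/h; ν_B = −1, so ξ = 61.38/1 = 61.38 kmol/h.
Outlet amounts (n = n₀ + ν ξ):
  B: 245.5 − 1(61.38) = 184.1
  D: 2220 − 3(61.38) = 2036
  A: 0 + 2(61.38) = 122.8
  C: 174.2 (inert)
Total out = 2517 kmol/h; y_A = 122.8 / 2517 = 0.04877.

0.0488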